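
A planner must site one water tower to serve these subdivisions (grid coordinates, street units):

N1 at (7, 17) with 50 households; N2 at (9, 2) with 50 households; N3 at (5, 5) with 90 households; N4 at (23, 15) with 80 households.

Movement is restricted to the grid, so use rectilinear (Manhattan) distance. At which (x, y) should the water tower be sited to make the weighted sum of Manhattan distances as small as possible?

Manhattan distance separates: Σwᵢ(|x−xᵢ|+|y−yᵢ|) = Σwᵢ|x−xᵢ| + Σwᵢ|y−yᵢ|, so x and y are optimised independently as 1-D weighted medians.
Total weight W = 270; half = 135.
x-coordinate, sorted with cumulative weight:
  x=5 (N3, w=90) cum 90
  x=7 (N1, w=50) cum 140  ← median
  x=9 (N2, w=50) cum 190
  x=23 (N4, w=80) cum 270
⇒ x* = 7
y-coordinate, sorted with cumulative weight:
  y=2 (N2, w=50) cum 50
  y=5 (N3, w=90) cum 140  ← median
  y=15 (N4, w=80) cum 220
  y=17 (N1, w=50) cum 270
⇒ y* = 5

(7, 5)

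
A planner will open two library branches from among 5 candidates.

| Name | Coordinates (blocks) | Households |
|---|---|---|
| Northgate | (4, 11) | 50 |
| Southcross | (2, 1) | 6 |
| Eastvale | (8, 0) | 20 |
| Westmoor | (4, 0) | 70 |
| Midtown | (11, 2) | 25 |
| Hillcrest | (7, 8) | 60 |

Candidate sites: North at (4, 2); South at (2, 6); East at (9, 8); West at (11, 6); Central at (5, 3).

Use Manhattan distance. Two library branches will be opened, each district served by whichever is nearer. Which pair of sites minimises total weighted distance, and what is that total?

Evaluate every pair (each demand assigned to the nearer of the two):
  {North, East}: total = 973
  {East, Central}: total = 1125
  {North, West}: total = 1188
  {North, South}: total = 1223
  {North, Central}: total = 1323
  {West, Central}: total = 1340
  {South, Central}: total = 1375
  {South, East}: total = 1440
  {South, West}: total = 1580
  {East, West}: total = 1794
Best pair: {North, East} with total 973.

{North, East}, total 973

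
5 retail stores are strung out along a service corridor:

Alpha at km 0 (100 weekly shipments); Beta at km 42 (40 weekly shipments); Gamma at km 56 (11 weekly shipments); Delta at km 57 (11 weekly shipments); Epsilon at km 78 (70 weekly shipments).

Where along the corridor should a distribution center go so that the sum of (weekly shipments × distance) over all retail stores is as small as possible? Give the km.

For a sum of weighted absolute distances on a line, the optimum is the weighted median (not the mean). Total weight W = 232; half-weight = 116.
Sort by position and accumulate weight:
  km 0 (Alpha, w=100) → cum 100
  km 42 (Beta, w=40) → cum 140  ≥ 116 → median here
  km 56 (Gamma, w=11) → cum 151
  km 57 (Delta, w=11) → cum 162
  km 78 (Epsilon, w=70) → cum 232
Optimal location: km 42.

x = 42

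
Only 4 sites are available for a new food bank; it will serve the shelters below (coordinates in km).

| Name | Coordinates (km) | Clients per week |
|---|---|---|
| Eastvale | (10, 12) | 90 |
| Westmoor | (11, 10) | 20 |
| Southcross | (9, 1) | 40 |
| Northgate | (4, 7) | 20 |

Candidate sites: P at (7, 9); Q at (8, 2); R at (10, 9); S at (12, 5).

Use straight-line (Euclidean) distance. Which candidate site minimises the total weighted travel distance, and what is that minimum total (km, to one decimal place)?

R, total 747.3 km

Total weighted distance at each candidate:
  P (7, 9): total = 866.3
  Q (8, 2): total = 1273.3
  R (10, 9): total = 747.3
  S (12, 5): total = 1122.1
Minimum is at R with total 747.3 km.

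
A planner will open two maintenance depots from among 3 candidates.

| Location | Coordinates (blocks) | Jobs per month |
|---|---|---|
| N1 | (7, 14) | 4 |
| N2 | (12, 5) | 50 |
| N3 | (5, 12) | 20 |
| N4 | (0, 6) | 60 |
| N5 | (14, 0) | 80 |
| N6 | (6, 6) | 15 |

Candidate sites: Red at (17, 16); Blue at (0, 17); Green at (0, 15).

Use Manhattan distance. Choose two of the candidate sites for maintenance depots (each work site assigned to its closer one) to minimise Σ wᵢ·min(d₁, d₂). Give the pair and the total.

{Red, Green}, total 3277

Evaluate every pair (each demand assigned to the nearer of the two):
  {Red, Green}: total = 3277
  {Red, Blue}: total = 3475
  {Blue, Green}: total = 4377
Best pair: {Red, Green} with total 3277.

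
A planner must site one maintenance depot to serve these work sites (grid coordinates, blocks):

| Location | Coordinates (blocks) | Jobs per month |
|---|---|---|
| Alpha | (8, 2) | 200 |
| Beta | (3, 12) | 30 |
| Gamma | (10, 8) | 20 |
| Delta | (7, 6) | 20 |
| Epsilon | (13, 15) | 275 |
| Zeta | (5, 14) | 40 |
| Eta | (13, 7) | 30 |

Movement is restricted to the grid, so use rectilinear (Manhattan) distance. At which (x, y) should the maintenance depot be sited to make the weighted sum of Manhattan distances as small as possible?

(10, 14)

Manhattan distance separates: Σwᵢ(|x−xᵢ|+|y−yᵢ|) = Σwᵢ|x−xᵢ| + Σwᵢ|y−yᵢ|, so x and y are optimised independently as 1-D weighted medians.
Total weight W = 615; half = 307.5.
x-coordinate, sorted with cumulative weight:
  x=3 (Beta, w=30) cum 30
  x=5 (Zeta, w=40) cum 70
  x=7 (Delta, w=20) cum 90
  x=8 (Alpha, w=200) cum 290
  x=10 (Gamma, w=20) cum 310  ← median
  x=13 (Epsilon, w=275) cum 585
  x=13 (Eta, w=30) cum 615
⇒ x* = 10
y-coordinate, sorted with cumulative weight:
  y=2 (Alpha, w=200) cum 200
  y=6 (Delta, w=20) cum 220
  y=7 (Eta, w=30) cum 250
  y=8 (Gamma, w=20) cum 270
  y=12 (Beta, w=30) cum 300
  y=14 (Zeta, w=40) cum 340  ← median
  y=15 (Epsilon, w=275) cum 615
⇒ y* = 14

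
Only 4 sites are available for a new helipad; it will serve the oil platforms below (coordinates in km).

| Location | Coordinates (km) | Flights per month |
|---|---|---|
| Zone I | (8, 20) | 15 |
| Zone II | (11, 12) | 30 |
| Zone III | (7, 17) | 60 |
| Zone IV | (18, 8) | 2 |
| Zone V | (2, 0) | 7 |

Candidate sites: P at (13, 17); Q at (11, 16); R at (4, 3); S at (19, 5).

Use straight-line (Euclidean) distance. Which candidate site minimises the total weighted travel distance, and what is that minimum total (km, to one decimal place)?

Total weighted distance at each candidate:
  P (13, 17): total = 771.3
  Q (11, 16): total = 592.1
  R (4, 3): total = 1518.1
  S (19, 5): total = 1746.5
Minimum is at Q with total 592.1 km.

Q, total 592.1 km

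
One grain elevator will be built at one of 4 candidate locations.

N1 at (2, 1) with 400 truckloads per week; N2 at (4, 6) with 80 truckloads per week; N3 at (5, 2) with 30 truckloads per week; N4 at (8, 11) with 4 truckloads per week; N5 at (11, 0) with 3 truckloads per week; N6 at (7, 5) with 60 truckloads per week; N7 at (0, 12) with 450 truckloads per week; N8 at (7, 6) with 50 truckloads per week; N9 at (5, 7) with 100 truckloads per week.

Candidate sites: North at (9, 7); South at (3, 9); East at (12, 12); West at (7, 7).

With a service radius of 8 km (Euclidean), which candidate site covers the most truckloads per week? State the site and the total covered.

Coverage radius r = 8 km; a point is covered iff (Δx)²+(Δy)² ≤ 8² = 64.
  North (9, 7): covers {N2, N3, N4, N5, N6, N8, N9} → 327
  South (3, 9): covers {N2, N3, N4, N6, N7, N8, N9} → 774
  East (12, 12): covers {N4, N8} → 54
  West (7, 7): covers {N1, N2, N3, N4, N6, N8, N9} → 724
Maximum coverage at South: 774 truckloads per week.

South, covering 774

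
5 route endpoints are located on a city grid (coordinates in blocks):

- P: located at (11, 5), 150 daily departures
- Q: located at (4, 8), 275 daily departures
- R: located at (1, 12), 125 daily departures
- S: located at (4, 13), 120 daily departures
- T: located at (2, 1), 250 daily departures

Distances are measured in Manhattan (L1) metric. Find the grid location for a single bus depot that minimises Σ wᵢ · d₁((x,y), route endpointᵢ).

(4, 8)

Manhattan distance separates: Σwᵢ(|x−xᵢ|+|y−yᵢ|) = Σwᵢ|x−xᵢ| + Σwᵢ|y−yᵢ|, so x and y are optimised independently as 1-D weighted medians.
Total weight W = 920; half = 460.
x-coordinate, sorted with cumulative weight:
  x=1 (R, w=125) cum 125
  x=2 (T, w=250) cum 375
  x=4 (Q, w=275) cum 650  ← median
  x=4 (S, w=120) cum 770
  x=11 (P, w=150) cum 920
⇒ x* = 4
y-coordinate, sorted with cumulative weight:
  y=1 (T, w=250) cum 250
  y=5 (P, w=150) cum 400
  y=8 (Q, w=275) cum 675  ← median
  y=12 (R, w=125) cum 800
  y=13 (S, w=120) cum 920
⇒ y* = 8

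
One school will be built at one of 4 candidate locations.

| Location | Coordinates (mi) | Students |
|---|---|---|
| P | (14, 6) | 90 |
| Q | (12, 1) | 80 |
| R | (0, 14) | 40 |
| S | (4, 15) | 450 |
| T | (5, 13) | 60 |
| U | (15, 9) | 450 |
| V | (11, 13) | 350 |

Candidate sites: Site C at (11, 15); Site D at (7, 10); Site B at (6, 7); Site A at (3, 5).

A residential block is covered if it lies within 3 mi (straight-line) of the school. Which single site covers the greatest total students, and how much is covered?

Site C, covering 350

Coverage radius r = 3 mi; a point is covered iff (Δx)²+(Δy)² ≤ 3² = 9.
  Site C (11, 15): covers {V} → 350
  Site D (7, 10): covers {none} → 0
  Site B (6, 7): covers {none} → 0
  Site A (3, 5): covers {none} → 0
Maximum coverage at Site C: 350 students.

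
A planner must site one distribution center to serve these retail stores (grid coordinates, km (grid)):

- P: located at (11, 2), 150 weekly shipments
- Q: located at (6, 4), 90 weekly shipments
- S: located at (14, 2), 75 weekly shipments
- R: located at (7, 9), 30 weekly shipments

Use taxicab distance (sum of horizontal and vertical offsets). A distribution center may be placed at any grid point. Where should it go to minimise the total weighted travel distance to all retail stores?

(11, 2)

Manhattan distance separates: Σwᵢ(|x−xᵢ|+|y−yᵢ|) = Σwᵢ|x−xᵢ| + Σwᵢ|y−yᵢ|, so x and y are optimised independently as 1-D weighted medians.
Total weight W = 345; half = 172.5.
x-coordinate, sorted with cumulative weight:
  x=6 (Q, w=90) cum 90
  x=7 (R, w=30) cum 120
  x=11 (P, w=150) cum 270  ← median
  x=14 (S, w=75) cum 345
⇒ x* = 11
y-coordinate, sorted with cumulative weight:
  y=2 (P, w=150) cum 150
  y=2 (S, w=75) cum 225  ← median
  y=4 (Q, w=90) cum 315
  y=9 (R, w=30) cum 345
⇒ y* = 2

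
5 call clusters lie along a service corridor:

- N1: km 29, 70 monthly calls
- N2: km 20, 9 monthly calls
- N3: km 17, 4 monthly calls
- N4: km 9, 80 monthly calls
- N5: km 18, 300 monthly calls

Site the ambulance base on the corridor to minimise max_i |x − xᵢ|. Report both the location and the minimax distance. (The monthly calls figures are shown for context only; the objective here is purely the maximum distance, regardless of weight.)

location 19, max distance 10

The 1-center on a line is the midpoint of the two extreme points: leftmost at 9, rightmost at 29.
Optimal location = (9 + 29)/2 = 19; maximum distance = (29 − 9)/2 = 10.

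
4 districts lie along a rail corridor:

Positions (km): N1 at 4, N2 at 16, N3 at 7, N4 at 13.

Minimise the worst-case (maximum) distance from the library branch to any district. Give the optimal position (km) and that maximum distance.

The 1-center on a line is the midpoint of the two extreme points: leftmost at 4, rightmost at 16.
Optimal location = (4 + 16)/2 = 10; maximum distance = (16 − 4)/2 = 6.

location 10, max distance 6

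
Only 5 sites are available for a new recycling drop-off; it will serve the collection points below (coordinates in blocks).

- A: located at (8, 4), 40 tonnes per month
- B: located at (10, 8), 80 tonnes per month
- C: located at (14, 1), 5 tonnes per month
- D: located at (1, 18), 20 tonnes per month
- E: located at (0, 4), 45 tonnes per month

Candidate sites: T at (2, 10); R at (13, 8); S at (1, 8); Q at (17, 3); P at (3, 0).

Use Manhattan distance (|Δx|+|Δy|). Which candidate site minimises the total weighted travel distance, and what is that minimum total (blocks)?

S, total 1685 blocks

Total weighted distance at each candidate:
  T (2, 10): total = 1925
  R (13, 8): total = 1845
  S (1, 8): total = 1685
  Q (17, 3): total = 2815
  P (3, 0): total = 2335
Minimum is at S with total 1685 blocks.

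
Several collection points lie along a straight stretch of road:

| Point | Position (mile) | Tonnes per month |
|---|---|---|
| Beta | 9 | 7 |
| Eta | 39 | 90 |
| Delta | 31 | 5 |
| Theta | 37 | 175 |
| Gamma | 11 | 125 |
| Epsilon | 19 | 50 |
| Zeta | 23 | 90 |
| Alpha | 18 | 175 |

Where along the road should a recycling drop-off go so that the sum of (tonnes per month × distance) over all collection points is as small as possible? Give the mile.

For a sum of weighted absolute distances on a line, the optimum is the weighted median (not the mean). Total weight W = 717; half-weight = 358.5.
Sort by position and accumulate weight:
  mile 9 (Beta, w=7) → cum 7
  mile 11 (Gamma, w=125) → cum 132
  mile 18 (Alpha, w=175) → cum 307
  mile 19 (Epsilon, w=50) → cum 357
  mile 23 (Zeta, w=90) → cum 447  ≥ 358.5 → median here
  mile 31 (Delta, w=5) → cum 452
  mile 37 (Theta, w=175) → cum 627
  mile 39 (Eta, w=90) → cum 717
Optimal location: mile 23.

x = 23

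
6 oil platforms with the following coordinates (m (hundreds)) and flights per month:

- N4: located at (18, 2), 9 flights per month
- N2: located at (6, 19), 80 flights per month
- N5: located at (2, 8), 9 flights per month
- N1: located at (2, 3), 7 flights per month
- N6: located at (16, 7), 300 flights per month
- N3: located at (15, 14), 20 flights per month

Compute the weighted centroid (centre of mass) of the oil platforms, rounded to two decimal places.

(13.59, 9.44)

The minimiser of Σwᵢ‖p−pᵢ‖² is the weighted centroid p* = (Σwᵢpᵢ)/(Σwᵢ).
Σwᵢ = 425.
Σwᵢxᵢ = 9·18 + 80·6 + 9·2 + 7·2 + 300·16 + 20·15 = 5774.
Σwᵢyᵢ = 9·2 + 80·19 + 9·8 + 7·3 + 300·7 + 20·14 = 4011.
x* = 5774/425 = 13.59, y* = 4011/425 = 9.44.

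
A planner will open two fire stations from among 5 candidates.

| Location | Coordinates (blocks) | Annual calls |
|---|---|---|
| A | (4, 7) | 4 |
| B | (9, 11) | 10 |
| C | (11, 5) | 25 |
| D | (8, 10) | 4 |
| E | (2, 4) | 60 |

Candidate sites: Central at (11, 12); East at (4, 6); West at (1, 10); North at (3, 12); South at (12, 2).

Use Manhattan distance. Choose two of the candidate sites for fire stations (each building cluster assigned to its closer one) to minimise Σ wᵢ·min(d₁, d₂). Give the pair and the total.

{Central, East}, total 469

Evaluate every pair (each demand assigned to the nearer of the two):
  {Central, East}: total = 469
  {East, South}: total = 476
  {East, North}: total = 542
  {East, West}: total = 562
  {West, South}: total = 662
  {Central, West}: total = 669
  {North, South}: total = 762
  {Central, North}: total = 789
  {West, North}: total = 917
  {Central, South}: total = 918
Best pair: {Central, East} with total 469.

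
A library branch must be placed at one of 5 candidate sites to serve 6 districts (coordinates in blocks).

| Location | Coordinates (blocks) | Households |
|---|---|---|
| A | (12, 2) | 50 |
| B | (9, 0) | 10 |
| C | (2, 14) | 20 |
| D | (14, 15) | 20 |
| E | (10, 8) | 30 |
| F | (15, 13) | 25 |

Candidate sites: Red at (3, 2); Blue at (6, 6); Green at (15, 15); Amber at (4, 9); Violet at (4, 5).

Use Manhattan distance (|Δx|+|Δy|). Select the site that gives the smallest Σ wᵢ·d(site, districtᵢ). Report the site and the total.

Green, total 1720 blocks

Total weighted distance at each candidate:
  Red (3, 2): total = 2235
  Blue (6, 6): total = 1750
  Green (15, 15): total = 1720
  Amber (4, 9): total = 1935
  Violet (4, 5): total = 2015
Minimum is at Green with total 1720 blocks.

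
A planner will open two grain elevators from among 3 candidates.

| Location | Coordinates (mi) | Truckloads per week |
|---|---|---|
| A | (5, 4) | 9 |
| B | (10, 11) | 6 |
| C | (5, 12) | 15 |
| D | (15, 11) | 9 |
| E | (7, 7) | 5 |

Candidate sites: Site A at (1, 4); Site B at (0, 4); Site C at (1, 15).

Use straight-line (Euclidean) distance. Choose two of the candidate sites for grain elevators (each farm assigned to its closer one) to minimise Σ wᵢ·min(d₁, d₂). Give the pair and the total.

Evaluate every pair (each demand assigned to the nearer of the two):
  {Site A, Site C}: total = 334.7
  {Site B, Site C}: total = 348.2
  {Site A, Site B}: total = 413.0
Best pair: {Site A, Site C} with total 334.7.

{Site A, Site C}, total 334.7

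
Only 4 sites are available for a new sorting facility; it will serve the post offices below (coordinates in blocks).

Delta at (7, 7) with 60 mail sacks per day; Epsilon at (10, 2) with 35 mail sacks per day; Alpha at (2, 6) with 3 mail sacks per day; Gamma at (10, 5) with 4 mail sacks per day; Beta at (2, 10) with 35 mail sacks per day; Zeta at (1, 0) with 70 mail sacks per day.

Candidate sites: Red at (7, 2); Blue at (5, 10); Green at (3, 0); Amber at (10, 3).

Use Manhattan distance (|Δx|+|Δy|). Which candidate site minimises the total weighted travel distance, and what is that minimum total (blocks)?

Red, total 1471 blocks

Total weighted distance at each candidate:
  Red (7, 2): total = 1471
  Blue (5, 10): total = 1901
  Green (3, 0): total = 1569
  Amber (10, 3): total = 1861
Minimum is at Red with total 1471 blocks.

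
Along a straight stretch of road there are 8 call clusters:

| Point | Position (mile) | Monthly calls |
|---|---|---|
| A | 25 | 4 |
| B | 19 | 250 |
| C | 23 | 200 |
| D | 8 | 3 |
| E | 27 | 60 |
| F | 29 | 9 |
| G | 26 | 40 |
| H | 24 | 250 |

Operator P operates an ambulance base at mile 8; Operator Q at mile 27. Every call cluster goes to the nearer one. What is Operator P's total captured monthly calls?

3

The indifferent point is the midpoint (8+27)/2 = 17.5; call clusters left of it (closer to Operator P at 8) go to Operator P, those right go to Operator Q.
  D at 8 (w=3) → Operator P
  B at 19 (w=250) → Operator Q
  C at 23 (w=200) → Operator Q
  H at 24 (w=250) → Operator Q
  A at 25 (w=4) → Operator Q
  G at 26 (w=40) → Operator Q
  E at 27 (w=60) → Operator Q
  F at 29 (w=9) → Operator Q
Operator P captures 3; Operator Q captures 813.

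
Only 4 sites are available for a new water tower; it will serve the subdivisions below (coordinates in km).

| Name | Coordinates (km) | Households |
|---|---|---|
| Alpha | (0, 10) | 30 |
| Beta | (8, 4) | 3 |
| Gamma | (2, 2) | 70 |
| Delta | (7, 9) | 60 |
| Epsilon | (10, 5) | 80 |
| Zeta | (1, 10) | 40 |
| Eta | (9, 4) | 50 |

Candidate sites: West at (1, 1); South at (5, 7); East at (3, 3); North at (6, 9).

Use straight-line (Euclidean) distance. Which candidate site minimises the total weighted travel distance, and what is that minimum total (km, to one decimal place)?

South, total 1646.3 km

Total weighted distance at each candidate:
  West (1, 1): total = 2568.6
  South (5, 7): total = 1646.3
  East (3, 3): total = 1953.2
  North (6, 9): total = 1771.1
Minimum is at South with total 1646.3 km.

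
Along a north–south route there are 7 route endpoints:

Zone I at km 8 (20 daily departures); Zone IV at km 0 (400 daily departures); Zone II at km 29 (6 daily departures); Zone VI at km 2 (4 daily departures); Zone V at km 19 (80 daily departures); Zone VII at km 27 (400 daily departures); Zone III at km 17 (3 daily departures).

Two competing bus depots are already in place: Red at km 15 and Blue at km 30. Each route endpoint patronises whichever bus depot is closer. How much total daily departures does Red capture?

The indifferent point is the midpoint (15+30)/2 = 22.5; route endpoints left of it (closer to Red at 15) go to Red, those right go to Blue.
  Zone IV at 0 (w=400) → Red
  Zone VI at 2 (w=4) → Red
  Zone I at 8 (w=20) → Red
  Zone III at 17 (w=3) → Red
  Zone V at 19 (w=80) → Red
  Zone VII at 27 (w=400) → Blue
  Zone II at 29 (w=6) → Blue
Red captures 507; Blue captures 406.

507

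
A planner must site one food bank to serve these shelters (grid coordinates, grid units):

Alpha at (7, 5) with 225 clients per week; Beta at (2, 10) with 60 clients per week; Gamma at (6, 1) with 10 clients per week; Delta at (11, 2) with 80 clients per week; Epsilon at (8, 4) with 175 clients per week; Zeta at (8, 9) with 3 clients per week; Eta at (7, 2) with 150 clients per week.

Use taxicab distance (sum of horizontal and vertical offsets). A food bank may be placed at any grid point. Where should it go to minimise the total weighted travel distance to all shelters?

Manhattan distance separates: Σwᵢ(|x−xᵢ|+|y−yᵢ|) = Σwᵢ|x−xᵢ| + Σwᵢ|y−yᵢ|, so x and y are optimised independently as 1-D weighted medians.
Total weight W = 703; half = 351.5.
x-coordinate, sorted with cumulative weight:
  x=2 (Beta, w=60) cum 60
  x=6 (Gamma, w=10) cum 70
  x=7 (Alpha, w=225) cum 295
  x=7 (Eta, w=150) cum 445  ← median
  x=8 (Epsilon, w=175) cum 620
  x=8 (Zeta, w=3) cum 623
  x=11 (Delta, w=80) cum 703
⇒ x* = 7
y-coordinate, sorted with cumulative weight:
  y=1 (Gamma, w=10) cum 10
  y=2 (Delta, w=80) cum 90
  y=2 (Eta, w=150) cum 240
  y=4 (Epsilon, w=175) cum 415  ← median
  y=5 (Alpha, w=225) cum 640
  y=9 (Zeta, w=3) cum 643
  y=10 (Beta, w=60) cum 703
⇒ y* = 4

(7, 4)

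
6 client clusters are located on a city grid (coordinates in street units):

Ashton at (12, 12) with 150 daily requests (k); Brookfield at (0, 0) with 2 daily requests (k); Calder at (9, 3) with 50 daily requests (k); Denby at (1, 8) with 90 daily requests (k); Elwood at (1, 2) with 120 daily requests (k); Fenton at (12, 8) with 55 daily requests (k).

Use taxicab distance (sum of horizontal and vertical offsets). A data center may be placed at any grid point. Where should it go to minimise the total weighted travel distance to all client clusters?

(9, 8)

Manhattan distance separates: Σwᵢ(|x−xᵢ|+|y−yᵢ|) = Σwᵢ|x−xᵢ| + Σwᵢ|y−yᵢ|, so x and y are optimised independently as 1-D weighted medians.
Total weight W = 467; half = 233.5.
x-coordinate, sorted with cumulative weight:
  x=0 (Brookfield, w=2) cum 2
  x=1 (Denby, w=90) cum 92
  x=1 (Elwood, w=120) cum 212
  x=9 (Calder, w=50) cum 262  ← median
  x=12 (Ashton, w=150) cum 412
  x=12 (Fenton, w=55) cum 467
⇒ x* = 9
y-coordinate, sorted with cumulative weight:
  y=0 (Brookfield, w=2) cum 2
  y=2 (Elwood, w=120) cum 122
  y=3 (Calder, w=50) cum 172
  y=8 (Denby, w=90) cum 262  ← median
  y=8 (Fenton, w=55) cum 317
  y=12 (Ashton, w=150) cum 467
⇒ y* = 8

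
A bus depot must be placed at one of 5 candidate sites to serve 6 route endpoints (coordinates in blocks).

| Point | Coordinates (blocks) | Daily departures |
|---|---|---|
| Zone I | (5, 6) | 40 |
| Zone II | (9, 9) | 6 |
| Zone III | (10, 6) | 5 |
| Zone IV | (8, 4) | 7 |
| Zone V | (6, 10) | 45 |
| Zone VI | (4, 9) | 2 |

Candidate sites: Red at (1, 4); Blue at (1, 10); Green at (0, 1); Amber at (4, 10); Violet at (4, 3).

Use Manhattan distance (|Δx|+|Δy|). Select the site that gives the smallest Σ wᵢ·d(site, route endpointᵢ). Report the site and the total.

Amber, total 448 blocks

Total weighted distance at each candidate:
  Red (1, 4): total = 933
  Blue (1, 10): total = 763
  Green (0, 1): total = 1353
  Amber (4, 10): total = 448
  Violet (4, 3): total = 723
Minimum is at Amber with total 448 blocks.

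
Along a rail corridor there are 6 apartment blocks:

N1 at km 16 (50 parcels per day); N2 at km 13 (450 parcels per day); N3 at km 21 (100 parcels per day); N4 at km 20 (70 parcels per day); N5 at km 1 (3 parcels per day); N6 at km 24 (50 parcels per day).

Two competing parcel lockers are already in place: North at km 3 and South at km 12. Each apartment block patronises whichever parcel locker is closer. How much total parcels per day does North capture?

The indifferent point is the midpoint (3+12)/2 = 7.5; apartment blocks left of it (closer to North at 3) go to North, those right go to South.
  N5 at 1 (w=3) → North
  N2 at 13 (w=450) → South
  N1 at 16 (w=50) → South
  N4 at 20 (w=70) → South
  N3 at 21 (w=100) → South
  N6 at 24 (w=50) → South
North captures 3; South captures 720.

3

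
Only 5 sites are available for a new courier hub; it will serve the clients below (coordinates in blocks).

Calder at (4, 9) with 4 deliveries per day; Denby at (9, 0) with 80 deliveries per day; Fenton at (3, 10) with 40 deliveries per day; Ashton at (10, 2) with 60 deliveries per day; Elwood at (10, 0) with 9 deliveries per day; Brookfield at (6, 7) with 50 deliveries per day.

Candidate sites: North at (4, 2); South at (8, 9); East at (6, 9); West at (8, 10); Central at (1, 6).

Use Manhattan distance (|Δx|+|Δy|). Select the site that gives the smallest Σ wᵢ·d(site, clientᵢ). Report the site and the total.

Total weighted distance at each candidate:
  North (4, 2): total = 1730
  South (8, 9): total = 1895
  East (6, 9): total = 2005
  West (8, 10): total = 2058
  Central (1, 6): total = 2599
Minimum is at North with total 1730 blocks.

North, total 1730 blocks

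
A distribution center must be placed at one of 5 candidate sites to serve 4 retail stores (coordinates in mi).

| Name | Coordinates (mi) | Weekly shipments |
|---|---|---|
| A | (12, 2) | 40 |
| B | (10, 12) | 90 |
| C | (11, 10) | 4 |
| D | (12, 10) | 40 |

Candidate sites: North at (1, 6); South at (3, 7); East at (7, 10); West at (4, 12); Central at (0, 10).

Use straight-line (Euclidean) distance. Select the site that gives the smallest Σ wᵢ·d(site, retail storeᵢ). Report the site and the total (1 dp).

Total weighted distance at each candidate:
  North (1, 6): total = 1953.0
  South (3, 7): total = 1599.7
  East (7, 10): total = 917.9
  West (4, 12): total = 1411.2
  Central (0, 10): total = 2018.7
Minimum is at East with total 917.9 mi.

East, total 917.9 mi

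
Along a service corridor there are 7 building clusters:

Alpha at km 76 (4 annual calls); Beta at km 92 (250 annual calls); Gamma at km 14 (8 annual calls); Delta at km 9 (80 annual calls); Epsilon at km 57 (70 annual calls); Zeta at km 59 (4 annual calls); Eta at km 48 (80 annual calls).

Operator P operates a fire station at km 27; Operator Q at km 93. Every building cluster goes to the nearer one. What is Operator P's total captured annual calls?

242

The indifferent point is the midpoint (27+93)/2 = 60; building clusters left of it (closer to Operator P at 27) go to Operator P, those right go to Operator Q.
  Delta at 9 (w=80) → Operator P
  Gamma at 14 (w=8) → Operator P
  Eta at 48 (w=80) → Operator P
  Epsilon at 57 (w=70) → Operator P
  Zeta at 59 (w=4) → Operator P
  Alpha at 76 (w=4) → Operator Q
  Beta at 92 (w=250) → Operator Q
Operator P captures 242; Operator Q captures 254.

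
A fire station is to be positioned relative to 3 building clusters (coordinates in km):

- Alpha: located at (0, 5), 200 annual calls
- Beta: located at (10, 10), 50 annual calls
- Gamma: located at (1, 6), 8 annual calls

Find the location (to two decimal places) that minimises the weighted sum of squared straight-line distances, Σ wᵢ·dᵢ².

(1.97, 6.00)

The minimiser of Σwᵢ‖p−pᵢ‖² is the weighted centroid p* = (Σwᵢpᵢ)/(Σwᵢ).
Σwᵢ = 258.
Σwᵢxᵢ = 200·0 + 50·10 + 8·1 = 508.
Σwᵢyᵢ = 200·5 + 50·10 + 8·6 = 1548.
x* = 508/258 = 1.97, y* = 1548/258 = 6.00.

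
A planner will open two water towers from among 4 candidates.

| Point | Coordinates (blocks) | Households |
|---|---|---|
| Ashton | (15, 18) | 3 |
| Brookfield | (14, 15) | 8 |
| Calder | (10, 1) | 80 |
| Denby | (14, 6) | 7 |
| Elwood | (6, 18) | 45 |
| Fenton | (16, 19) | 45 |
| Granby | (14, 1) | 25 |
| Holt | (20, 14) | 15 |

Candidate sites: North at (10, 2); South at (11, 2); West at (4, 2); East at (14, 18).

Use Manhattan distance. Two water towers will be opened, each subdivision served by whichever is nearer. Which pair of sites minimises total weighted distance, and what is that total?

Evaluate every pair (each demand assigned to the nearer of the two):
  {North, East}: total = 933
  {South, East}: total = 981
  {West, East}: total = 1591
  {South, West}: total = 2612
  {North, South}: total = 2622
  {North, West}: total = 2635
Best pair: {North, East} with total 933.

{North, East}, total 933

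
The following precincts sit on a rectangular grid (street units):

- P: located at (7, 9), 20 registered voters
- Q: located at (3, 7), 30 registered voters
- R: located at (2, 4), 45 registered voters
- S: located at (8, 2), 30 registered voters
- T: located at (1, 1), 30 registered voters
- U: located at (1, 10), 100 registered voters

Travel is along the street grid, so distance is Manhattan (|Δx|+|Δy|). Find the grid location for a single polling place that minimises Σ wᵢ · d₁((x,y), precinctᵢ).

Manhattan distance separates: Σwᵢ(|x−xᵢ|+|y−yᵢ|) = Σwᵢ|x−xᵢ| + Σwᵢ|y−yᵢ|, so x and y are optimised independently as 1-D weighted medians.
Total weight W = 255; half = 127.5.
x-coordinate, sorted with cumulative weight:
  x=1 (T, w=30) cum 30
  x=1 (U, w=100) cum 130  ← median
  x=2 (R, w=45) cum 175
  x=3 (Q, w=30) cum 205
  x=7 (P, w=20) cum 225
  x=8 (S, w=30) cum 255
⇒ x* = 1
y-coordinate, sorted with cumulative weight:
  y=1 (T, w=30) cum 30
  y=2 (S, w=30) cum 60
  y=4 (R, w=45) cum 105
  y=7 (Q, w=30) cum 135  ← median
  y=9 (P, w=20) cum 155
  y=10 (U, w=100) cum 255
⇒ y* = 7

(1, 7)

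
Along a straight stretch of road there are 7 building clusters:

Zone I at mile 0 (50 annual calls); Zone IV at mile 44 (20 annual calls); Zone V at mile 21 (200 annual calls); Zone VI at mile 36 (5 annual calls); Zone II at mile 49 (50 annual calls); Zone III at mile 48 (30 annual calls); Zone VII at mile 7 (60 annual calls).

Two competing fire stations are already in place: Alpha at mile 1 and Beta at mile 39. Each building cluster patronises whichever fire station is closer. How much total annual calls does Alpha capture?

The indifferent point is the midpoint (1+39)/2 = 20; building clusters left of it (closer to Alpha at 1) go to Alpha, those right go to Beta.
  Zone I at 0 (w=50) → Alpha
  Zone VII at 7 (w=60) → Alpha
  Zone V at 21 (w=200) → Beta
  Zone VI at 36 (w=5) → Beta
  Zone IV at 44 (w=20) → Beta
  Zone III at 48 (w=30) → Beta
  Zone II at 49 (w=50) → Beta
Alpha captures 110; Beta captures 305.

110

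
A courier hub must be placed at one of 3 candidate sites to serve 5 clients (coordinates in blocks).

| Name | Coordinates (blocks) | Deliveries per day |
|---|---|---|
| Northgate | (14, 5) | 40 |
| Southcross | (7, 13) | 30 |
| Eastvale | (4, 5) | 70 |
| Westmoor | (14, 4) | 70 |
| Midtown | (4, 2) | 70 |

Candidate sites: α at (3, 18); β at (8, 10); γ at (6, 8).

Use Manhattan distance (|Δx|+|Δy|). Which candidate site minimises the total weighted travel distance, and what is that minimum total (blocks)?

Total weighted distance at each candidate:
  α (3, 18): total = 5150
  β (8, 10): total = 2870
  γ (6, 8): total = 2370
Minimum is at γ with total 2370 blocks.

γ, total 2370 blocks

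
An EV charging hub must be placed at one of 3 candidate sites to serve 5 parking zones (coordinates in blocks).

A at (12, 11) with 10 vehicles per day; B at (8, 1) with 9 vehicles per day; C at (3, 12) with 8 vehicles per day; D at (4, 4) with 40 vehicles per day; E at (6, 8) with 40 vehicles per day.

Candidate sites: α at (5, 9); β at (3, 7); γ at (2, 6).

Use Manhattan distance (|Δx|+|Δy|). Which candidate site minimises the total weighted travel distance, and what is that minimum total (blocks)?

α, total 549 blocks

Total weighted distance at each candidate:
  α (5, 9): total = 549
  β (3, 7): total = 589
  γ (2, 6): total = 705
Minimum is at α with total 549 blocks.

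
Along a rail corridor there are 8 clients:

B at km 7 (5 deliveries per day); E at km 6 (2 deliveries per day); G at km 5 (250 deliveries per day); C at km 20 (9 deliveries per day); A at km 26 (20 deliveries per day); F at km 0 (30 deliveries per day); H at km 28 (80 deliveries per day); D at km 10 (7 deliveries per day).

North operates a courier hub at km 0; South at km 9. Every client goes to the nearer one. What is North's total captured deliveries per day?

The indifferent point is the midpoint (0+9)/2 = 4.5; clients left of it (closer to North at 0) go to North, those right go to South.
  F at 0 (w=30) → North
  G at 5 (w=250) → South
  E at 6 (w=2) → South
  B at 7 (w=5) → South
  D at 10 (w=7) → South
  C at 20 (w=9) → South
  A at 26 (w=20) → South
  H at 28 (w=80) → South
North captures 30; South captures 373.

30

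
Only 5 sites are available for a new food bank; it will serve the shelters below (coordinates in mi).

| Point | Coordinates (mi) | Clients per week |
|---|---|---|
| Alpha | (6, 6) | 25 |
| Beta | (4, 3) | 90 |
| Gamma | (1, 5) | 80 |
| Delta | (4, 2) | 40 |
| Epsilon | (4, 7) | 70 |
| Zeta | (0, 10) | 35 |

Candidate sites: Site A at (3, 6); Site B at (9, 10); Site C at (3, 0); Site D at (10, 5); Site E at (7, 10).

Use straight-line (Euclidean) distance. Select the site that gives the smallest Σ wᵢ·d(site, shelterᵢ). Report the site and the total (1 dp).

Total weighted distance at each candidate:
  Site A (3, 6): total = 977.4
  Site B (9, 10): total = 2754.5
  Site C (3, 0): total = 1833.0
  Site D (10, 5): total = 2494.6
  Site E (7, 10): total = 2297.1
Minimum is at Site A with total 977.4 mi.

Site A, total 977.4 mi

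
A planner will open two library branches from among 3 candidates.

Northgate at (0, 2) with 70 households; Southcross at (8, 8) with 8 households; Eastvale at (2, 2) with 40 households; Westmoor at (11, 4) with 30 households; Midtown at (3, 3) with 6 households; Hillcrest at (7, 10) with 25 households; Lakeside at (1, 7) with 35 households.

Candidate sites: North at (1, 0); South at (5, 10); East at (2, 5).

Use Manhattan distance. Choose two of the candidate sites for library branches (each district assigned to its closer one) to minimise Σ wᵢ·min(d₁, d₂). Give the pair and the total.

{South, East}, total 983

Evaluate every pair (each demand assigned to the nearer of the two):
  {South, East}: total = 983
  {North, South}: total = 1055
  {North, East}: total = 1075
Best pair: {South, East} with total 983.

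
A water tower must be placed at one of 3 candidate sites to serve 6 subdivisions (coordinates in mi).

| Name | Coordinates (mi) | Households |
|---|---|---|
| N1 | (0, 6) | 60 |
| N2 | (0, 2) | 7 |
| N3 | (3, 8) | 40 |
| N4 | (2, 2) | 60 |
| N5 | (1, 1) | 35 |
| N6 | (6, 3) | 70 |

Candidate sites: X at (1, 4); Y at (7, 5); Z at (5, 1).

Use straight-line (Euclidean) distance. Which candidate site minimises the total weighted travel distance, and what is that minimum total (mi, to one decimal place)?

X, total 924.8 mi

Total weighted distance at each candidate:
  X (1, 4): total = 924.8
  Y (7, 5): total = 1436.3
  Z (5, 1): total = 1237.4
Minimum is at X with total 924.8 mi.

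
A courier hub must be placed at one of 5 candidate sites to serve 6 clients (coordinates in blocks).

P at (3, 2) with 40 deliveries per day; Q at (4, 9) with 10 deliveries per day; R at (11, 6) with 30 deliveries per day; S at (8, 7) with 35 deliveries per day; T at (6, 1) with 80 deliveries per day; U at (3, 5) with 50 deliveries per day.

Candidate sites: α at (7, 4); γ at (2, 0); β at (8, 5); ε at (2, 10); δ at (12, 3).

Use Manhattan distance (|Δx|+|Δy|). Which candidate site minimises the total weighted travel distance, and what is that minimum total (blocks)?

α, total 1210 blocks

Total weighted distance at each candidate:
  α (7, 4): total = 1210
  γ (2, 0): total = 1835
  β (8, 5): total = 1320
  ε (2, 10): total = 2435
  δ (12, 3): total = 2130
Minimum is at α with total 1210 blocks.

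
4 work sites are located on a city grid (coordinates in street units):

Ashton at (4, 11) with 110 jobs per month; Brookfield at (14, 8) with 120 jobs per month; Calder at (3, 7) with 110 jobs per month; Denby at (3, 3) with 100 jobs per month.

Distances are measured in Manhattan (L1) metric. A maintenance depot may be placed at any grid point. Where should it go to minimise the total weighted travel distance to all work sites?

(4, 8)

Manhattan distance separates: Σwᵢ(|x−xᵢ|+|y−yᵢ|) = Σwᵢ|x−xᵢ| + Σwᵢ|y−yᵢ|, so x and y are optimised independently as 1-D weighted medians.
Total weight W = 440; half = 220.
x-coordinate, sorted with cumulative weight:
  x=3 (Calder, w=110) cum 110
  x=3 (Denby, w=100) cum 210
  x=4 (Ashton, w=110) cum 320  ← median
  x=14 (Brookfield, w=120) cum 440
⇒ x* = 4
y-coordinate, sorted with cumulative weight:
  y=3 (Denby, w=100) cum 100
  y=7 (Calder, w=110) cum 210
  y=8 (Brookfield, w=120) cum 330  ← median
  y=11 (Ashton, w=110) cum 440
⇒ y* = 8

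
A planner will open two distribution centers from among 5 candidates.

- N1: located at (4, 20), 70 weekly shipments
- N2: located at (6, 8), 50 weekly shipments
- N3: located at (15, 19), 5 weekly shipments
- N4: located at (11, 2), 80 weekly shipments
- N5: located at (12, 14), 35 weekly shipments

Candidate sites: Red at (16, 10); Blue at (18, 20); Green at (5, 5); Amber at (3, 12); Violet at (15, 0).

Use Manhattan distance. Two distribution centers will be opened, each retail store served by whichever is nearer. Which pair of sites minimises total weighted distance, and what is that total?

{Amber, Violet}, total 1940

Evaluate every pair (each demand assigned to the nearer of the two):
  {Amber, Violet}: total = 1940
  {Green, Amber}: total = 2030
  {Blue, Green}: total = 2340
  {Red, Amber}: total = 2350
  {Red, Green}: total = 2370
  {Green, Violet}: total = 2455
  {Blue, Violet}: total = 2750
  {Blue, Amber}: total = 2825
  {Red, Blue}: total = 2920
  {Red, Violet}: total = 2950
Best pair: {Amber, Violet} with total 1940.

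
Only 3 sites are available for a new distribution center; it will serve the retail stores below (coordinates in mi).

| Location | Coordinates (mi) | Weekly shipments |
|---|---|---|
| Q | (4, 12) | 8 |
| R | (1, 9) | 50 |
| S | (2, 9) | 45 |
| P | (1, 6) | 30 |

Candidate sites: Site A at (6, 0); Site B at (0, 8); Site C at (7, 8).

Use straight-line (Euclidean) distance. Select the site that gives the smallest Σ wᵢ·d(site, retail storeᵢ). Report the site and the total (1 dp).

Site B, total 283.7 mi

Total weighted distance at each candidate:
  Site A (6, 0): total = 1289.6
  Site B (0, 8): total = 283.7
  Site C (7, 8): total = 763.3
Minimum is at Site B with total 283.7 mi.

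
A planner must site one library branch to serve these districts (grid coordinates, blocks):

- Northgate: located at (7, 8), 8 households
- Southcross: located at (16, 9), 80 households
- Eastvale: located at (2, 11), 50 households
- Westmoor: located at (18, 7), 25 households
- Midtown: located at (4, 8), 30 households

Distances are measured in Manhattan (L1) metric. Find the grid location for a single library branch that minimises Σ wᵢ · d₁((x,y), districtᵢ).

(16, 9)

Manhattan distance separates: Σwᵢ(|x−xᵢ|+|y−yᵢ|) = Σwᵢ|x−xᵢ| + Σwᵢ|y−yᵢ|, so x and y are optimised independently as 1-D weighted medians.
Total weight W = 193; half = 96.5.
x-coordinate, sorted with cumulative weight:
  x=2 (Eastvale, w=50) cum 50
  x=4 (Midtown, w=30) cum 80
  x=7 (Northgate, w=8) cum 88
  x=16 (Southcross, w=80) cum 168  ← median
  x=18 (Westmoor, w=25) cum 193
⇒ x* = 16
y-coordinate, sorted with cumulative weight:
  y=7 (Westmoor, w=25) cum 25
  y=8 (Northgate, w=8) cum 33
  y=8 (Midtown, w=30) cum 63
  y=9 (Southcross, w=80) cum 143  ← median
  y=11 (Eastvale, w=50) cum 193
⇒ y* = 9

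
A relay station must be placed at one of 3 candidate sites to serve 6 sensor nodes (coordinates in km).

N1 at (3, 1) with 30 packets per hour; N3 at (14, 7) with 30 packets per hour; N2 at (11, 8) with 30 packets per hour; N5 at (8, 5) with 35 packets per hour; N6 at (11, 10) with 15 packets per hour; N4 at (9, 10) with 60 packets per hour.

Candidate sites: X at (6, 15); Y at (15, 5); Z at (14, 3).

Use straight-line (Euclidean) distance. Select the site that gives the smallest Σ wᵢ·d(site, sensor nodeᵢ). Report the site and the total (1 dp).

Total weighted distance at each candidate:
  X (6, 15): total = 1839.9
  Y (15, 5): total = 1406.2
  Z (14, 3): total = 1482.1
Minimum is at Y with total 1406.2 km.

Y, total 1406.2 km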